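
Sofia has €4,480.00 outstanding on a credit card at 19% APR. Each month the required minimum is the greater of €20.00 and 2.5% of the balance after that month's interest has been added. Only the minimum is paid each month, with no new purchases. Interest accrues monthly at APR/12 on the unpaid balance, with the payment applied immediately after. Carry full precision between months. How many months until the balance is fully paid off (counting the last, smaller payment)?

244 months

Monthly rate r = 19%/12 = 1.58333% = 0.0158333.
While 2.5% of the post-interest balance exceeds €20.00, each month B ← (B·(1+r))·(1 − 0.025), i.e. B shrinks by the factor (1+r)·0.975 = 0.99044.
This holds for months 1–181. Entering month 182 the balance is €787.01; 2.5% of the post-interest balance is now below €20.00, so the flat €20.00 minimum applies from here.
From month 182 a fixed €20.00 at rate r clears €787.01 in 63 more payments. Total: 181 + 63 = 244 months.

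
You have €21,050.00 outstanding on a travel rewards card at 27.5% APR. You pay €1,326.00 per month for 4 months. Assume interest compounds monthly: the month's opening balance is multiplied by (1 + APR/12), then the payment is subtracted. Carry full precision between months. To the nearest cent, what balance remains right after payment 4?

€17,557.81

Monthly rate r = 27.5%/12 = 2.29167% = 0.0229167.
Each month: B ← B·(1+r) − €1,326.00.
Month 1: interest €482.40; balance after payment €20,206.40.
Month 2: interest €463.06; balance after payment €19,343.46.
Month 3: interest €443.29; balance after payment €18,460.75.
Month 4: interest €423.06; balance after payment €17,557.81.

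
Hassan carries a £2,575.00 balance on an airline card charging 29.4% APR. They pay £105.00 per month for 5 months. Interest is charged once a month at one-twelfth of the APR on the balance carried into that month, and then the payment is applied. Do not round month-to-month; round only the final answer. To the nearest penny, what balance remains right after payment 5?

£2,354.91

Monthly rate r = 29.4%/12 = 2.45% = 0.0245.
Each month: B ← B·(1+r) − £105.00.
Month 1: interest £63.09; balance after payment £2,533.09.
Month 2: interest £62.06; balance after payment £2,490.15.
Month 3: interest £61.01; balance after payment £2,446.16.
Month 4: interest £59.93; balance after payment £2,401.09.
Month 5: interest £58.83; balance after payment £2,354.91.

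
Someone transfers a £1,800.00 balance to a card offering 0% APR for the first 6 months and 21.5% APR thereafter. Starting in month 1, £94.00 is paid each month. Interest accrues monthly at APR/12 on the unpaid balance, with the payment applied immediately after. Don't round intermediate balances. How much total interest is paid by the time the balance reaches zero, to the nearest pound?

Promo months 1–6 at r₀ = 0%/12 = 0; months 7+ at r₁ = 21.5%/12 = 0.0179167.
After month 6 (no interest yet): B = £1,800.00 − 6·£94.00 = £1,236.00.
Then at r₁ with £94.00/mo: n₂ = −ln(1 − r₁·B/P)/ln(1+r₁) ≈ 15.13 → 16 more payments.
Total paid = 21·£94.00 + £12.13 = £1,986.13; interest = £1,986.13 − £1,800.00 = £186.13.

£186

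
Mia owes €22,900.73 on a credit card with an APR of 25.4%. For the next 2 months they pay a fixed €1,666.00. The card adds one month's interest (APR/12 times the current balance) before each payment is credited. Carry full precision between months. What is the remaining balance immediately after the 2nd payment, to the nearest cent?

Monthly rate r = 25.4%/12 = 2.11667% = 0.0211667.
Each month: B ← B·(1+r) − €1,666.00.
Month 1: interest €484.73; balance after payment €21,719.46.
Month 2: interest €459.73; balance after payment €20,513.19.

€20,513.19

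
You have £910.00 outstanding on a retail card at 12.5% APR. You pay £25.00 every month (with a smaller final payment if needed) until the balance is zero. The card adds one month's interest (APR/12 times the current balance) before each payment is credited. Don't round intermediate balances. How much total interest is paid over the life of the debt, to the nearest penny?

£240.01

Monthly rate r = 12.5%/12 = 1.04167% = 0.0104167.
Payoff takes n = ⌈−ln(1 − rB₀/P)/ln(1+r)⌉ = ⌈46.000⌉ = 47 payments; the last is £0.01.
Total paid = 46·£25.00 + £0.01 = £1,150.01.
Total interest = total paid − principal = £1,150.01 − £910.00 = £240.01.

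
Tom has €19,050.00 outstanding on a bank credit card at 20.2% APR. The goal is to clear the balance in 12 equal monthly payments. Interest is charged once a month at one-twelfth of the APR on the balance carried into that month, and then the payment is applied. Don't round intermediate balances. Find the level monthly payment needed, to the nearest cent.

Monthly rate r = 20.2%/12 = 1.68333% = 0.0168333.
Level-payment amortization: P = B₀·r / (1 − (1+r)^(−n)) = 19050.00·0.0168333 / (1 − 1.01683^(−12)).
Denominator 1 − (1+r)^(−12) = 0.181530115.
P = 320.675 / 0.181530115 ≈ 1766.51.

€1,766.51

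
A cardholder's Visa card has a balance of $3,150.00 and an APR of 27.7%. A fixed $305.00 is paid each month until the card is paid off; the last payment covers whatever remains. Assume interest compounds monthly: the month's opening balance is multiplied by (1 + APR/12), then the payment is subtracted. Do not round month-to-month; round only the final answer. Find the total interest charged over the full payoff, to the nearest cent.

Monthly rate r = 27.7%/12 = 2.30833% = 0.0230833.
Payoff takes n = ⌈−ln(1 − rB₀/P)/ln(1+r)⌉ = ⌈11.934⌉ = 12 payments; the last is $284.96.
Total paid = 11·$305.00 + $284.96 = $3,639.96.
Total interest = total paid − principal = $3,639.96 − $3,150.00 = $489.96.

$489.96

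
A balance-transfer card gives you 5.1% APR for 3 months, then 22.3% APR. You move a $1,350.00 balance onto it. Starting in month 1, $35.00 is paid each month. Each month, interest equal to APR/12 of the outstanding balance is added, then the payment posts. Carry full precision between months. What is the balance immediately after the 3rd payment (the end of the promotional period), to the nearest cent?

Promo months 1–3 at r₀ = 5.1%/12 = 0.00425; months 4+ at r₁ = 22.3%/12 = 0.0185833.
After month 3: iterate B ← B·(1+r₀) − $35.00 for 3 months → $1,261.84.

$1,261.84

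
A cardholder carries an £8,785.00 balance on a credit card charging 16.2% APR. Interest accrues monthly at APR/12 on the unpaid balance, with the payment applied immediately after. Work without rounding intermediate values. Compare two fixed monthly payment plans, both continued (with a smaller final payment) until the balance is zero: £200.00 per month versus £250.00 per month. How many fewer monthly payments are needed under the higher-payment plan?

Monthly rate r = 16.2%/12 = 1.35% = 0.0135.
At £200.00/mo: n = ⌈−ln(1 − rB₀/P)/ln(1+r)⌉ = 68 payments (last £6.94); total interest = total paid − £8,785.00 = £4,621.94.
At £250.00/mo: 48 payments (last £241.31); total interest £3,206.31.
Payments saved = 68 − 48 = 20.

20 fewer payments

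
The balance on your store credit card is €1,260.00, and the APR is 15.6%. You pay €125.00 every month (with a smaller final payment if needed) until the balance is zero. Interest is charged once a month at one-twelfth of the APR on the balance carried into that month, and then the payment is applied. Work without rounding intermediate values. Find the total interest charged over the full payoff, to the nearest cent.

€99.41

Monthly rate r = 15.6%/12 = 1.3% = 0.013.
Payoff takes n = ⌈−ln(1 − rB₀/P)/ln(1+r)⌉ = ⌈10.875⌉ = 11 payments; the last is €109.41.
Total paid = 10·€125.00 + €109.41 = €1,359.41.
Total interest = total paid − principal = €1,359.41 − €1,260.00 = €99.41.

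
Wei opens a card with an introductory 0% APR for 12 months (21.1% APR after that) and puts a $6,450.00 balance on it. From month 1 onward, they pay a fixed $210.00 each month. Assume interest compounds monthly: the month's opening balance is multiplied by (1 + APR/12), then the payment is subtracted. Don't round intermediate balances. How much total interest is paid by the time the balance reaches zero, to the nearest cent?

Promo months 1–12 at r₀ = 0%/12 = 0; months 13+ at r₁ = 21.1%/12 = 0.0175833.
After month 12 (no interest yet): B = $6,450.00 − 12·$210.00 = $3,930.00.
Then at r₁ with $210.00/mo: n₂ = −ln(1 − r₁·B/P)/ln(1+r₁) ≈ 22.90 → 23 more payments.
Total paid = 34·$210.00 + $188.15 = $7,328.15; interest = $7,328.15 − $6,450.00 = $878.15.

$878.15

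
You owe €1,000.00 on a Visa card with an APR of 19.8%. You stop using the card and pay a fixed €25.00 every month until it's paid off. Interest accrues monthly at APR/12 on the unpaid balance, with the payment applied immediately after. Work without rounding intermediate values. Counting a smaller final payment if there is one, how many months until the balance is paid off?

66 payments

Monthly rate r = 19.8%/12 = 1.65% = 0.0165.
Recurrence: B ← B·(1+r) − €25.00.
Month 1: interest €16.50; balance after payment €991.50.
Month 2: interest €16.36; balance after payment €982.86.
Closed form: n = −ln(1 − rB₀/P)/ln(1+r) = −ln(0.34)/ln(1.0165) ≈ 65.920, so the balance reaches zero during payment 66.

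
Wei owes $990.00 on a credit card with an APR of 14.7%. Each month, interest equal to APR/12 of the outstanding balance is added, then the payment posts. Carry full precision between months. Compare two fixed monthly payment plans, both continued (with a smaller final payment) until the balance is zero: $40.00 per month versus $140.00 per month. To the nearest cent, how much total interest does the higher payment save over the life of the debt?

Monthly rate r = 14.7%/12 = 1.225% = 0.01225.
At $40.00/mo: n = ⌈−ln(1 − rB₀/P)/ln(1+r)⌉ = 30 payments (last $26.82); total interest = total paid − $990.00 = $196.82.
At $140.00/mo: 8 payments (last $62.07); total interest $52.07.
Interest saved = $196.82 − $52.07 = $144.75.

$144.75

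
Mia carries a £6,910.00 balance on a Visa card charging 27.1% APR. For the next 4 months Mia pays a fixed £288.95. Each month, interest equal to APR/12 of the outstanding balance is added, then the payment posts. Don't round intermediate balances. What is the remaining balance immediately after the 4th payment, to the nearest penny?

Monthly rate r = 27.1%/12 = 2.25833% = 0.0225833.
Each month: B ← B·(1+r) − £288.95.
Month 1: interest £156.05; balance after payment £6,777.10.
Month 2: interest £153.05; balance after payment £6,641.20.
Month 3: interest £149.98; balance after payment £6,502.23.
Month 4: interest £146.84; balance after payment £6,360.12.

£6,360.12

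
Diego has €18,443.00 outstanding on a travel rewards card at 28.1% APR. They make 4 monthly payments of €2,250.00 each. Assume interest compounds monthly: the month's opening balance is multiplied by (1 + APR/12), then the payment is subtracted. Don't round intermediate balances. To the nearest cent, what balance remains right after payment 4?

€10,911.04

Monthly rate r = 28.1%/12 = 2.34167% = 0.0234167.
Each month: B ← B·(1+r) − €2,250.00.
Month 1: interest €431.87; balance after payment €16,624.87.
Month 2: interest €389.30; balance after payment €14,764.17.
Month 3: interest €345.73; balance after payment €12,859.90.
Month 4: interest €301.14; balance after payment €10,911.04.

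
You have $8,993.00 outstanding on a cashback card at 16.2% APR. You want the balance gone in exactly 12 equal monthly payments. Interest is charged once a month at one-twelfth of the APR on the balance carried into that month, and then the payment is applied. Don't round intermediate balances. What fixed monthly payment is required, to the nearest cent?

$816.79

Monthly rate r = 16.2%/12 = 1.35% = 0.0135.
Level-payment amortization: P = B₀·r / (1 − (1+r)^(−n)) = 8993.00·0.0135 / (1 − 1.0135^(−12)).
Denominator 1 − (1+r)^(−12) = 0.148636624.
P = 121.406 / 0.148636624 ≈ 816.79.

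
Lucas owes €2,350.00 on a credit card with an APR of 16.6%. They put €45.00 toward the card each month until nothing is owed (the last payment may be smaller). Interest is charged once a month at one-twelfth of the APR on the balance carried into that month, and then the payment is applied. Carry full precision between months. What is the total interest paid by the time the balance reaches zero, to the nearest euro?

Monthly rate r = 16.6%/12 = 1.38333% = 0.0138333.
Payoff takes n = ⌈−ln(1 − rB₀/P)/ln(1+r)⌉ = ⌈93.285⌉ = 94 payments; the last is €12.90.
Total paid = 93·€45.00 + €12.90 = €4,197.90.
Total interest = total paid − principal = €4,197.90 − €2,350.00 = €1,847.90.

€1,848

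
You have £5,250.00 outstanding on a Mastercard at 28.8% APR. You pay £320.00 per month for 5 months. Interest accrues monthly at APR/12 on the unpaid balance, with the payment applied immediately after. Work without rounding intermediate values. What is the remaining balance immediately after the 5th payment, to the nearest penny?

Monthly rate r = 28.8%/12 = 2.4% = 0.024.
Each month: B ← B·(1+r) − £320.00.
Month 1: interest £126.00; balance after payment £5,056.00.
Month 2: interest £121.34; balance after payment £4,857.34.
Month 3: interest £116.58; balance after payment £4,653.92.
Month 4: interest £111.69; balance after payment £4,445.61.
Month 5: interest £106.69; balance after payment £4,232.31.

£4,232.31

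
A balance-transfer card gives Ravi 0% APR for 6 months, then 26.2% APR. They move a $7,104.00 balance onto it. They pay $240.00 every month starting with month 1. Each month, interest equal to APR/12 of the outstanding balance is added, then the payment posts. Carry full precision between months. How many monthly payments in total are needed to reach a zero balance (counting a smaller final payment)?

Promo months 1–6 at r₀ = 0%/12 = 0; months 7+ at r₁ = 26.2%/12 = 0.0218333.
After month 6 (no interest yet): B = $7,104.00 − 6·$240.00 = $5,664.00.
Then at r₁ with $240.00/mo: n₂ = −ln(1 − r₁·B/P)/ln(1+r₁) ≈ 33.53 → 34 more payments.

40 payments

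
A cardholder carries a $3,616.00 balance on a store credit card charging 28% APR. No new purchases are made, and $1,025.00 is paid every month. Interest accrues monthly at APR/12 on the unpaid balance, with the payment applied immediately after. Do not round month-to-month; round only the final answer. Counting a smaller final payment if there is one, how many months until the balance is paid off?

Monthly rate r = 28%/12 = 2.33333% = 0.0233333.
Recurrence: B ← B·(1+r) − $1,025.00.
Month 1: interest $84.37; balance after payment $2,675.37.
Month 2: interest $62.43; balance after payment $1,712.80.
Month 3: interest $39.97; balance after payment $727.76.
Month 4: interest $16.98; balance after payment $0.00.

4 payments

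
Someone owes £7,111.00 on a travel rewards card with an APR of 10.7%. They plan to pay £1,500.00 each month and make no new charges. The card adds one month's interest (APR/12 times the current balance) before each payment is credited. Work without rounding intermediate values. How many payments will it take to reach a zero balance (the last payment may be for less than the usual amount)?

Monthly rate r = 10.7%/12 = 0.891667% = 0.00891667.
Recurrence: B ← B·(1+r) − £1,500.00.
Month 1: interest £63.41; balance after payment £5,674.41.
Month 2: interest £50.60; balance after payment £4,225.00.
Month 3: interest £37.67; balance after payment £2,762.68.
Month 4: interest £24.63; balance after payment £1,287.31.
Month 5: interest £11.48; balance after payment £0.00.

5 payments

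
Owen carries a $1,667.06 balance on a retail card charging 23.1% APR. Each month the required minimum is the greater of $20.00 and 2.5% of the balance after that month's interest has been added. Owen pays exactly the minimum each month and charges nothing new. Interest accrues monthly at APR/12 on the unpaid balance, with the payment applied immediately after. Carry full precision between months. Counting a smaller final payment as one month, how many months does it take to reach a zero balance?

Monthly rate r = 23.1%/12 = 1.925% = 0.01925.
While 2.5% of the post-interest balance exceeds $20.00, each month B ← (B·(1+r))·(1 − 0.025), i.e. B shrinks by the factor (1+r)·0.975 = 0.99377.
This holds for months 1–121. Entering month 122 the balance is $782.49; 2.5% of the post-interest balance is now below $20.00, so the flat $20.00 minimum applies from here.
From month 122 a fixed $20.00 at rate r clears $782.49 in 74 more payments. Total: 121 + 74 = 195 months.

195 months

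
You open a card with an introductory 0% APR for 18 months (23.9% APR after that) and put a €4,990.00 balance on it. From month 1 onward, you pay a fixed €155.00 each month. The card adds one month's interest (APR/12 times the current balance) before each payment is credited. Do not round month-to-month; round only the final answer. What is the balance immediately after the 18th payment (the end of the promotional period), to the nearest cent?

Promo months 1–18 at r₀ = 0%/12 = 0; months 19+ at r₁ = 23.9%/12 = 0.0199167.
After month 18 (no interest yet): B = €4,990.00 − 18·€155.00 = €2,200.00.

€2,200.00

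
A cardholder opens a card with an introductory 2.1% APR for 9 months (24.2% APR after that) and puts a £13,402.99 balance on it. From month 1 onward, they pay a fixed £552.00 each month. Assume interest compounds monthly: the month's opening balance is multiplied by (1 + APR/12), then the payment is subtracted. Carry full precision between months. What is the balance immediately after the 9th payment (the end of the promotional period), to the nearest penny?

£8,612.65

Promo months 1–9 at r₀ = 2.1%/12 = 0.00175; months 10+ at r₁ = 24.2%/12 = 0.0201667.
After month 9: iterate B ← B·(1+r₀) − £552.00 for 9 months → £8,612.65.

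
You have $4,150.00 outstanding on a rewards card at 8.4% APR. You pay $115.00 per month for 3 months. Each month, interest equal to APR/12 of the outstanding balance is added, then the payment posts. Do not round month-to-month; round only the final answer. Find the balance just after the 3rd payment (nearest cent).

Monthly rate r = 8.4%/12 = 0.7% = 0.007.
Each month: B ← B·(1+r) − $115.00.
Month 1: interest $29.05; balance after payment $4,064.05.
Month 2: interest $28.45; balance after payment $3,977.50.
Month 3: interest $27.84; balance after payment $3,890.34.

$3,890.34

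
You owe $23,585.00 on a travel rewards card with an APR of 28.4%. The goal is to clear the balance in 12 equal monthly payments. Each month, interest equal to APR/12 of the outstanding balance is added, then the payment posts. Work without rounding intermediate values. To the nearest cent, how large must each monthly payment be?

$2,280.71

Monthly rate r = 28.4%/12 = 2.36667% = 0.0236667.
Level-payment amortization: P = B₀·r / (1 − (1+r)^(−n)) = 23585.00·0.0236667 / (1 − 1.02367^(−12)).
Denominator 1 − (1+r)^(−12) = 0.244738652.
P = 558.178 / 0.244738652 ≈ 2280.71.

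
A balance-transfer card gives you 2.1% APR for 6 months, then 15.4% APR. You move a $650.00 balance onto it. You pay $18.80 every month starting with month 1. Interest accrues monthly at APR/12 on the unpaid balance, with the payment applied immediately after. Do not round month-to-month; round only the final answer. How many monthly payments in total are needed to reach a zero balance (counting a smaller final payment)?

Promo months 1–6 at r₀ = 2.1%/12 = 0.00175; months 7+ at r₁ = 15.4%/12 = 0.0128333.
After month 6: iterate B ← B·(1+r₀) − $18.80 for 6 months → $543.56.
Then at r₁ with $18.80/mo: n₂ = −ln(1 − r₁·B/P)/ln(1+r₁) ≈ 36.36 → 37 more payments.

43 months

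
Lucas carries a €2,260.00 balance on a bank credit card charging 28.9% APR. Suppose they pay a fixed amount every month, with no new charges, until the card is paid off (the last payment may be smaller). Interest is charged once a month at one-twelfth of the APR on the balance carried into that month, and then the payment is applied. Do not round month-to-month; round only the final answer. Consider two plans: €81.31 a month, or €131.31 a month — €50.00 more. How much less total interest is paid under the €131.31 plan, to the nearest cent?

€827.93

Monthly rate r = 28.9%/12 = 2.40833% = 0.0240833.
At €81.31/mo: n = ⌈−ln(1 − rB₀/P)/ln(1+r)⌉ = 47 payments (last €41.66); total interest = total paid − €2,260.00 = €1,521.92.
At €131.31/mo: 23 payments (last €65.17); total interest €693.99.
Interest saved = €1,521.92 − €693.99 = €827.93.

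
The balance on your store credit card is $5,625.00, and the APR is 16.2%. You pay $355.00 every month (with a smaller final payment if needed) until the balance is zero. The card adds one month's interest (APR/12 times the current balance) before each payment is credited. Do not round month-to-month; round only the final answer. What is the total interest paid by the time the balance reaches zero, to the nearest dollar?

Monthly rate r = 16.2%/12 = 1.35% = 0.0135.
Payoff takes n = ⌈−ln(1 − rB₀/P)/ln(1+r)⌉ = ⌈17.948⌉ = 18 payments; the last is $336.79.
Total paid = 17·$355.00 + $336.79 = $6,371.79.
Total interest = total paid − principal = $6,371.79 − $5,625.00 = $746.79.

$747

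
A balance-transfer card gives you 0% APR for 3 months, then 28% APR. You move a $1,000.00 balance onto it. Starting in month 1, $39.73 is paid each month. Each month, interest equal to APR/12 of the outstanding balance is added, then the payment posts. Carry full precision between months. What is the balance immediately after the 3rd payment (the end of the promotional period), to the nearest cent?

Promo months 1–3 at r₀ = 0%/12 = 0; months 4+ at r₁ = 28%/12 = 0.0233333.
After month 3 (no interest yet): B = $1,000.00 − 3·$39.73 = $880.81.

$880.81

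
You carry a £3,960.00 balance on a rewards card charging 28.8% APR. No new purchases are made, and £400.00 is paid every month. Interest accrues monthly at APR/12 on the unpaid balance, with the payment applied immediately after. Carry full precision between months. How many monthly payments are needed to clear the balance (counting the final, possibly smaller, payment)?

12 months

Monthly rate r = 28.8%/12 = 2.4% = 0.024.
Recurrence: B ← B·(1+r) − £400.00.
Month 1: interest £95.04; balance after payment £3,655.04.
Month 2: interest £87.72; balance after payment £3,342.76.
Closed form: n = −ln(1 − rB₀/P)/ln(1+r) = −ln(0.7624)/ln(1.024) ≈ 11.439, so the balance reaches zero during payment 12.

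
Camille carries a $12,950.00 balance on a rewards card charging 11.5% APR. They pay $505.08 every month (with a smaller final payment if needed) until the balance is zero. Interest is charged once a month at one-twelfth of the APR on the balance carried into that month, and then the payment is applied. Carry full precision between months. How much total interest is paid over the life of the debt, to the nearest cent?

$1,983.21

Monthly rate r = 11.5%/12 = 0.958333% = 0.00958333.
Payoff takes n = ⌈−ln(1 − rB₀/P)/ln(1+r)⌉ = ⌈29.565⌉ = 30 payments; the last is $285.89.
Total paid = 29·$505.08 + $285.89 = $14,933.21.
Total interest = total paid − principal = $14,933.21 − $12,950.00 = $1,983.21.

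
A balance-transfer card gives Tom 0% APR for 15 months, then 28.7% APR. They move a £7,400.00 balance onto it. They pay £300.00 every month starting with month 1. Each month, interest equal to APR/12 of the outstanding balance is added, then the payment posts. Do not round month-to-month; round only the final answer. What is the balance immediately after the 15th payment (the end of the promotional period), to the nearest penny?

£2,900.00

Promo months 1–15 at r₀ = 0%/12 = 0; months 16+ at r₁ = 28.7%/12 = 0.0239167.
After month 15 (no interest yet): B = £7,400.00 − 15·£300.00 = £2,900.00.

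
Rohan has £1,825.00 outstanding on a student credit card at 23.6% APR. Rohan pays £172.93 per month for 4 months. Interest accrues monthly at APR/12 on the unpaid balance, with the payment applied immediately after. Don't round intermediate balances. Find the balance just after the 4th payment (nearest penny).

£1,260.46

Monthly rate r = 23.6%/12 = 1.96667% = 0.0196667.
Each month: B ← B·(1+r) − £172.93.
Month 1: interest £35.89; balance after payment £1,687.96.
Month 2: interest £33.20; balance after payment £1,548.23.
Month 3: interest £30.45; balance after payment £1,405.75.
Month 4: interest £27.65; balance after payment £1,260.46.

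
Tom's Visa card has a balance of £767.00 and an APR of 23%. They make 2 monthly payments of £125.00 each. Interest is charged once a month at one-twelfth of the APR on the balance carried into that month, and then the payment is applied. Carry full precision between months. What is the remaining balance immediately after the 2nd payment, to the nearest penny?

Monthly rate r = 23%/12 = 1.91667% = 0.0191667.
Each month: B ← B·(1+r) − £125.00.
Month 1: interest £14.70; balance after payment £656.70.
Month 2: interest £12.59; balance after payment £544.29.

£544.29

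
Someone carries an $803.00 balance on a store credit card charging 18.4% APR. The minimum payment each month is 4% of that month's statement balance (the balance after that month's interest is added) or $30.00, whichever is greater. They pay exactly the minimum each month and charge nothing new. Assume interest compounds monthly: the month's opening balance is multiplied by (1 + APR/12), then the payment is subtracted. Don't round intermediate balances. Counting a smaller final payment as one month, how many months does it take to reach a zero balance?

Monthly rate r = 18.4%/12 = 1.53333% = 0.0153333.
While 4% of the post-interest balance exceeds $30.00, each month B ← (B·(1+r))·(1 − 0.04), i.e. B shrinks by the factor (1+r)·0.96 = 0.97472.
This holds for months 1–4. Entering month 5 the balance is $724.83; 4% of the post-interest balance is now below $30.00, so the flat $30.00 minimum applies from here.
From month 5 a fixed $30.00 at rate r clears $724.83 in 31 more payments. Total: 4 + 31 = 35 months.

35 months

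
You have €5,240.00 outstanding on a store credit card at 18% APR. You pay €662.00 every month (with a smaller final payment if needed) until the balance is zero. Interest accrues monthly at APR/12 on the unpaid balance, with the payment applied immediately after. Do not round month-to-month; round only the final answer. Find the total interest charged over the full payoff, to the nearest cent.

€381.09

Monthly rate r = 18%/12 = 1.5% = 0.015.
Payoff takes n = ⌈−ln(1 − rB₀/P)/ln(1+r)⌉ = ⌈8.489⌉ = 9 payments; the last is €325.09.
Total paid = 8·€662.00 + €325.09 = €5,621.09.
Total interest = total paid − principal = €5,621.09 − €5,240.00 = €381.09.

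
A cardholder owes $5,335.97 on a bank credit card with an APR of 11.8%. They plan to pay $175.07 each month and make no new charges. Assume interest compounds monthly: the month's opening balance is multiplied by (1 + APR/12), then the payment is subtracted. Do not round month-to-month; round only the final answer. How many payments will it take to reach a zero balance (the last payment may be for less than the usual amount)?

Monthly rate r = 11.8%/12 = 0.983333% = 0.00983333.
Recurrence: B ← B·(1+r) − $175.07.
Month 1: interest $52.47; balance after payment $5,213.37.
Month 2: interest $51.26; balance after payment $5,089.57.
Closed form: n = −ln(1 − rB₀/P)/ln(1+r) = −ln(0.70029)/ln(1.00983) ≈ 36.408, so the balance reaches zero during payment 37.

37 months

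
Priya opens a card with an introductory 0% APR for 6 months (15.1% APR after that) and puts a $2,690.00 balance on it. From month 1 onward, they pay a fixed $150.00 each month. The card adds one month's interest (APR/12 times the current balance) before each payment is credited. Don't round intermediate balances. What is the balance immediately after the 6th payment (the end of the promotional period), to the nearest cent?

$1,790.00

Promo months 1–6 at r₀ = 0%/12 = 0; months 7+ at r₁ = 15.1%/12 = 0.0125833.
After month 6 (no interest yet): B = $2,690.00 − 6·$150.00 = $1,790.00.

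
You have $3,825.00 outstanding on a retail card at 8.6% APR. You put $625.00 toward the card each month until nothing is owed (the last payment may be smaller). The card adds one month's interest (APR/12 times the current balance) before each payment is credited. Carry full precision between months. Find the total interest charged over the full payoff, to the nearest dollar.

$101

Monthly rate r = 8.6%/12 = 0.716667% = 0.00716667.
Payoff takes n = ⌈−ln(1 − rB₀/P)/ln(1+r)⌉ = ⌈6.281⌉ = 7 payments; the last is $175.87.
Total paid = 6·$625.00 + $175.87 = $3,925.87.
Total interest = total paid − principal = $3,925.87 − $3,825.00 = $100.87.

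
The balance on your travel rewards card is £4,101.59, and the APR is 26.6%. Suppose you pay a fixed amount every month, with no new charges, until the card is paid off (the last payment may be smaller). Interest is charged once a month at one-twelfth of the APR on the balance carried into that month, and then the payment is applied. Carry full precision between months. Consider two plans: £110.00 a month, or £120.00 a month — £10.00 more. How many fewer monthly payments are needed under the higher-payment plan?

Monthly rate r = 26.6%/12 = 2.21667% = 0.0221667.
At £110.00/mo: n = ⌈−ln(1 − rB₀/P)/ln(1+r)⌉ = 80 payments (last £99.07); total interest = total paid − £4,101.59 = £4,687.48.
At £120.00/mo: 65 payments (last £78.13); total interest £3,656.54.
Payments saved = 80 − 65 = 15.

15 fewer payments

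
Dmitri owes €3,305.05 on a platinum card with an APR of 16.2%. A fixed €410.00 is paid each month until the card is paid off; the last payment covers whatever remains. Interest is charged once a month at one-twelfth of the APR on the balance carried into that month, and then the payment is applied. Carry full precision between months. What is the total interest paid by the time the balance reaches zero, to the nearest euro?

Monthly rate r = 16.2%/12 = 1.35% = 0.0135.
Payoff takes n = ⌈−ln(1 − rB₀/P)/ln(1+r)⌉ = ⌈8.592⌉ = 9 payments; the last is €243.33.
Total paid = 8·€410.00 + €243.33 = €3,523.33.
Total interest = total paid − principal = €3,523.33 − €3,305.05 = €218.28.

€218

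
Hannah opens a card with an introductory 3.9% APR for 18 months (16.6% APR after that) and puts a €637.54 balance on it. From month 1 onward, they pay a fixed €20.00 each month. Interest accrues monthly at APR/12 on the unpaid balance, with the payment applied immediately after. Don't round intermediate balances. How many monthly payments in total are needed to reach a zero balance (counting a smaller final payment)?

36 payments

Promo months 1–18 at r₀ = 3.9%/12 = 0.00325; months 19+ at r₁ = 16.6%/12 = 0.0138333.
After month 18: iterate B ← B·(1+r₀) − €20.00 for 18 months → €305.76.
Then at r₁ with €20.00/mo: n₂ = −ln(1 − r₁·B/P)/ln(1+r₁) ≈ 17.29 → 18 more payments.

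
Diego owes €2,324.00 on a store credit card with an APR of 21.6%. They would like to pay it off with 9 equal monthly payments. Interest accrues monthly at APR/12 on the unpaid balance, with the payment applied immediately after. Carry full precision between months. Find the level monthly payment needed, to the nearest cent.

Monthly rate r = 21.6%/12 = 1.8% = 0.018.
Level-payment amortization: P = B₀·r / (1 − (1+r)^(−n)) = 2324.00·0.018 / (1 − 1.018^(−9)).
Denominator 1 − (1+r)^(−9) = 0.14833265.
P = 41.832 / 0.14833265 ≈ 282.01.

€282.01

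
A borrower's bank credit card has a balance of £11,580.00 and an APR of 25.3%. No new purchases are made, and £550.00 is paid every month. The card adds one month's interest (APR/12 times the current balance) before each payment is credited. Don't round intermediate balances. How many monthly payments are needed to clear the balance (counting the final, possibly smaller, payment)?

29 months

Monthly rate r = 25.3%/12 = 2.10833% = 0.0210833.
Recurrence: B ← B·(1+r) − £550.00.
Month 1: interest £244.14; balance after payment £11,274.15.
Month 2: interest £237.70; balance after payment £10,961.84.
Closed form: n = −ln(1 − rB₀/P)/ln(1+r) = −ln(0.5561)/ln(1.02108) ≈ 28.125, so the balance reaches zero during payment 29.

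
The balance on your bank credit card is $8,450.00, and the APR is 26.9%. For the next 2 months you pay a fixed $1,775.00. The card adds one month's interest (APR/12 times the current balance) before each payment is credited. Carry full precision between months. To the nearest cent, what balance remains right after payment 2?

Monthly rate r = 26.9%/12 = 2.24167% = 0.0224167.
Each month: B ← B·(1+r) − $1,775.00.
Month 1: interest $189.42; balance after payment $6,864.42.
Month 2: interest $153.88; balance after payment $5,243.30.

$5,243.30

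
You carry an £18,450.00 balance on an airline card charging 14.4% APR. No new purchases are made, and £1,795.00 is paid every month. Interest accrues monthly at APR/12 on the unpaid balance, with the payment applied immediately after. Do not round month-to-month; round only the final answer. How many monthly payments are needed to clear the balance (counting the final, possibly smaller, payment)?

12 payments

Monthly rate r = 14.4%/12 = 1.2% = 0.012.
Recurrence: B ← B·(1+r) − £1,795.00.
Month 1: interest £221.40; balance after payment £16,876.40.
Month 2: interest £202.52; balance after payment £15,283.92.
Closed form: n = −ln(1 − rB₀/P)/ln(1+r) = −ln(0.87666)/ln(1.012) ≈ 11.036, so the balance reaches zero during payment 12.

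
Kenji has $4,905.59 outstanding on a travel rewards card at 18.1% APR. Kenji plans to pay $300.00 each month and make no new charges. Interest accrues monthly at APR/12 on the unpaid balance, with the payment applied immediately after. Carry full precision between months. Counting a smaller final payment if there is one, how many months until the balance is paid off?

Monthly rate r = 18.1%/12 = 1.50833% = 0.0150833.
Recurrence: B ← B·(1+r) − $300.00.
Month 1: interest $73.99; balance after payment $4,679.58.
Month 2: interest $70.58; balance after payment $4,450.17.
Closed form: n = −ln(1 − rB₀/P)/ln(1+r) = −ln(0.75336)/ln(1.01508) ≈ 18.918, so the balance reaches zero during payment 19.

19 payments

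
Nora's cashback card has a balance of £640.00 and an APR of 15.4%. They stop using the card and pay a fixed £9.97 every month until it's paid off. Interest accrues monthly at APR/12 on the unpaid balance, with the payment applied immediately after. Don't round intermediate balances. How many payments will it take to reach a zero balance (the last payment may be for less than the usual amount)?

Monthly rate r = 15.4%/12 = 1.28333% = 0.0128333.
Recurrence: B ← B·(1+r) − £9.97.
Month 1: interest £8.21; balance after payment £638.24.
Month 2: interest £8.19; balance after payment £636.46.
Closed form: n = −ln(1 − rB₀/P)/ln(1+r) = −ln(0.1762)/ln(1.01283) ≈ 136.152, so the balance reaches zero during payment 137.

137 payments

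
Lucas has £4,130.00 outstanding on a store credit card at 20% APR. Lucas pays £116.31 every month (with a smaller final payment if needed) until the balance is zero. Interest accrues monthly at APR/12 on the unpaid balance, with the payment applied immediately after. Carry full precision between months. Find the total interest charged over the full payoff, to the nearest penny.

Monthly rate r = 20%/12 = 1.66667% = 0.0166667.
Payoff takes n = ⌈−ln(1 − rB₀/P)/ln(1+r)⌉ = ⌈54.208⌉ = 55 payments; the last is £24.35.
Total paid = 54·£116.31 + £24.35 = £6,305.09.
Total interest = total paid − principal = £6,305.09 − £4,130.00 = £2,175.09.

£2,175.09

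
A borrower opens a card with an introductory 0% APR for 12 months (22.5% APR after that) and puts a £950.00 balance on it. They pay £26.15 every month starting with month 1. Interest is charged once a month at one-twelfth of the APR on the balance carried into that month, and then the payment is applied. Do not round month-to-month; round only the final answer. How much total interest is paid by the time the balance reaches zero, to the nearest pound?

£221

Promo months 1–12 at r₀ = 0%/12 = 0; months 13+ at r₁ = 22.5%/12 = 0.01875.
After month 12 (no interest yet): B = £950.00 − 12·£26.15 = £636.20.
Then at r₁ with £26.15/mo: n₂ = −ln(1 − r₁·B/P)/ln(1+r₁) ≈ 32.79 → 33 more payments.
Total paid = 44·£26.15 + £20.69 = £1,171.29; interest = £1,171.29 − £950.00 = £221.29.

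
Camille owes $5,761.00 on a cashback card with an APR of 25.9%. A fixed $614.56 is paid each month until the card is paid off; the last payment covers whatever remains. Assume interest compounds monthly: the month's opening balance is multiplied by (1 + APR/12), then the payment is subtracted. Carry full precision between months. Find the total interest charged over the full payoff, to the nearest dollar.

$746

Monthly rate r = 25.9%/12 = 2.15833% = 0.0215833.
Payoff takes n = ⌈−ln(1 − rB₀/P)/ln(1+r)⌉ = ⌈10.586⌉ = 11 payments; the last is $361.87.
Total paid = 10·$614.56 + $361.87 = $6,507.47.
Total interest = total paid − principal = $6,507.47 − $5,761.00 = $746.47.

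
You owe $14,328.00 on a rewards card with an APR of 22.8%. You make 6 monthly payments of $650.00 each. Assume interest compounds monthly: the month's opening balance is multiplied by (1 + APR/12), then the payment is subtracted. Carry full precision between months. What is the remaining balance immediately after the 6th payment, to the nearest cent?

$11,950.96

Monthly rate r = 22.8%/12 = 1.9% = 0.019.
Each month: B ← B·(1+r) − $650.00.
Month 1: interest $272.23; balance after payment $13,950.23.
Month 2: interest $265.05; balance after payment $13,565.29.
Month 3: interest $257.74; balance after payment $13,173.03.
Month 4: interest $250.29; balance after payment $12,773.31.
Month 5: interest $242.69; balance after payment $12,366.01.
Month 6: interest $234.95; balance after payment $11,950.96.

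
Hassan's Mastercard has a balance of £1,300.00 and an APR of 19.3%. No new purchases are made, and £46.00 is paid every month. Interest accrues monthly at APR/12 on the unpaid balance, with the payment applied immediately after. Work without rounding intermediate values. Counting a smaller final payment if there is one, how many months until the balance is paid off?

Monthly rate r = 19.3%/12 = 1.60833% = 0.0160833.
Recurrence: B ← B·(1+r) − £46.00.
Month 1: interest £20.91; balance after payment £1,274.91.
Month 2: interest £20.50; balance after payment £1,249.41.
Closed form: n = −ln(1 − rB₀/P)/ln(1+r) = −ln(0.54547)/ln(1.01608) ≈ 37.988, so the balance reaches zero during payment 38.

38 payments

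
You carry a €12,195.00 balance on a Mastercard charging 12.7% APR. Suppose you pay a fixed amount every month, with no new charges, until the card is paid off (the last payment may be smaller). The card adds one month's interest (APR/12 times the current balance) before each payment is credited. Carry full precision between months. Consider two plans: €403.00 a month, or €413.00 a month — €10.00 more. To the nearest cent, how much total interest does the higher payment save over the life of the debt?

€78.25

Monthly rate r = 12.7%/12 = 1.05833% = 0.0105833.
At €403.00/mo: n = ⌈−ln(1 − rB₀/P)/ln(1+r)⌉ = 37 payments (last €270.08); total interest = total paid − €12,195.00 = €2,583.08.
At €413.00/mo: 36 payments (last €244.83); total interest €2,504.83.
Interest saved = €2,583.08 − €2,504.83 = €78.25.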